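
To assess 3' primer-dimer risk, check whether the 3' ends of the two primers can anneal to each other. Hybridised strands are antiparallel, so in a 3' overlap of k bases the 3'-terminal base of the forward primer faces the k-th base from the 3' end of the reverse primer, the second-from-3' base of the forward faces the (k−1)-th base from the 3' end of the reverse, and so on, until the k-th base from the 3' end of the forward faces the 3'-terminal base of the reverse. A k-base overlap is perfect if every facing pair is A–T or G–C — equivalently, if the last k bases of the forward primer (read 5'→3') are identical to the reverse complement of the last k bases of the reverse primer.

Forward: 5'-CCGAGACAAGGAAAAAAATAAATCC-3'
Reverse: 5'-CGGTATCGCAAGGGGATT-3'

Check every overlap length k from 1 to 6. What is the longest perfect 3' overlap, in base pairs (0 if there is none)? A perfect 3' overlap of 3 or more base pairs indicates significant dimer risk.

Longest perfect overlap: 5 complementary base pairs; significant dimer risk (threshold 3).

Last 6 bases (5'→3') — forward …AAATCC, reverse …GGGATT.
Reverse complement of the reverse primer's last 6 bases: AATCCC; its first k bases are the reverse complement of the reverse primer's last k bases, so a perfect k-base overlap needs the forward primer's last k bases to equal them.
Comparing (forward last k vs required): k=1: C vs A ✗; k=2: CC vs AA ✗; k=3: TCC vs AAT ✗; k=4: ATCC vs AATC ✗; k=5: AATCC vs AATCC ✓; k=6: AAATCC vs AATCCC ✗.
Only k = 5 is perfect, so the longest perfect 3' overlap is 5.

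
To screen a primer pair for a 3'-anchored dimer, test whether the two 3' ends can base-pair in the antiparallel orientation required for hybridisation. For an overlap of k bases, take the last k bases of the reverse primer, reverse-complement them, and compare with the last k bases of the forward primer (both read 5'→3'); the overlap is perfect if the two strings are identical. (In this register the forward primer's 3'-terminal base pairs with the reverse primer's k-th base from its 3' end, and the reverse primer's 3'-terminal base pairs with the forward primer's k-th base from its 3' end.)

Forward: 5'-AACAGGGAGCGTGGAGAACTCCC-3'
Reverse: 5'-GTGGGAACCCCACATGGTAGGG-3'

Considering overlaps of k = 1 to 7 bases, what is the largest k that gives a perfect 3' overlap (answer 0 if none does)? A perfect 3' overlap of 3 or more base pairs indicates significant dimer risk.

Last 7 bases (5'→3') — forward …AACTCCC, reverse …GGTAGGG.
Reverse complement of the reverse primer's last 7 bases: CCCTACC; its first k bases are the reverse complement of the reverse primer's last k bases, so a perfect k-base overlap needs the forward primer's last k bases to equal them.
Comparing (forward last k vs required): k=1: C vs C ✓; k=2: CC vs CC ✓; k=3: CCC vs CCC ✓; k=4: TCCC vs CCCT ✗; k=5: CTCCC vs CCCTA ✗; k=6: ACTCCC vs CCCTAC ✗; k=7: AACTCCC vs CCCTACC ✗.
Perfect overlaps at k = 1, 2, 3; the largest is 3.

Longest perfect overlap: 3 complementary base pairs; significant dimer risk (threshold 3).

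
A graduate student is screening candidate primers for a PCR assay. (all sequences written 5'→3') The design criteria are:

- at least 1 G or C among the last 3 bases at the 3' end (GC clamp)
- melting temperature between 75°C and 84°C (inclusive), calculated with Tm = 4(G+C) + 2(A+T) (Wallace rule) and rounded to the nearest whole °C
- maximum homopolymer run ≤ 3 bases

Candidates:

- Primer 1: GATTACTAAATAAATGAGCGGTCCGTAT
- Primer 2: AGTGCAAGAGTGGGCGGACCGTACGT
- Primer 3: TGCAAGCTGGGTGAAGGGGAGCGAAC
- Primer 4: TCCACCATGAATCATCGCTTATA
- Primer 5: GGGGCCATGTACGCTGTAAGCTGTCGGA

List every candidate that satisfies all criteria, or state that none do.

Primer 2 only.

Primer 1 (28 nt, A=10 T=8 G=6 C=4): 3' end TAT has 0 G/C, need ≥1 ✗; Tm = 2·18 + 4·10 = 76°C ✓; longest run = 3 ✓ — fails.
Primer 2 (26 nt, A=6 T=4 G=11 C=5): 3' end CGT has 2 G/C ✓; Tm = 2·10 + 4·16 = 84°C ✓; longest run = 3 ✓ — passes.
Primer 3 (26 nt, A=7 T=3 G=12 C=4): 3' end AAC has 1 G/C ✓; Tm = 2·10 + 4·16 = 84°C ✓; longest run = 4, exceeds 3 ✗ — fails.
Primer 4 (23 nt, A=7 T=7 G=2 C=7): 3' end ATA has 0 G/C, need ≥1 ✗; Tm = 2·14 + 4·9 = 64°C, outside 75–84°C ✗; longest run = 2 ✓ — fails.
Primer 5 (28 nt, A=5 T=6 G=11 C=6): 3' end GGA has 2 G/C ✓; Tm = 2·11 + 4·17 = 90°C, outside 75–84°C ✗; longest run = 4, exceeds 3 ✗ — fails.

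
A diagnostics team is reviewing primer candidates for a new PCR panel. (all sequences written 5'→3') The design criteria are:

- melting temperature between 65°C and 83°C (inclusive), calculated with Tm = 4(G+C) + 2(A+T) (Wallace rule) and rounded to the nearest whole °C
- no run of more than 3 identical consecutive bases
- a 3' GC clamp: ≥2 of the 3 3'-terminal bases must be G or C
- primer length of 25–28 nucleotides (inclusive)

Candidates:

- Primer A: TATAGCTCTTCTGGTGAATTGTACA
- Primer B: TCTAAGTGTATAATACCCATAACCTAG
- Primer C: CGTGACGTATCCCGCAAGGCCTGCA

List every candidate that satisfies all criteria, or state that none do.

Primer C only.

Primer A (25 nt, A=6 T=10 G=5 C=4): Tm = 2·16 + 4·9 = 68°C ✓; longest run = 2 ✓; 3' end ACA has 1 G/C, need ≥2 ✗; length 25 ✓ — fails.
Primer B (27 nt, A=10 T=8 G=3 C=6): Tm = 2·18 + 4·9 = 72°C ✓; longest run = 3 ✓; 3' end TAG has 1 G/C, need ≥2 ✗; length 27 ✓ — fails.
Primer C (25 nt, A=5 T=4 G=7 C=9): Tm = 2·9 + 4·16 = 82°C ✓; longest run = 3 ✓; 3' end GCA has 2 G/C ✓; length 25 ✓ — passes.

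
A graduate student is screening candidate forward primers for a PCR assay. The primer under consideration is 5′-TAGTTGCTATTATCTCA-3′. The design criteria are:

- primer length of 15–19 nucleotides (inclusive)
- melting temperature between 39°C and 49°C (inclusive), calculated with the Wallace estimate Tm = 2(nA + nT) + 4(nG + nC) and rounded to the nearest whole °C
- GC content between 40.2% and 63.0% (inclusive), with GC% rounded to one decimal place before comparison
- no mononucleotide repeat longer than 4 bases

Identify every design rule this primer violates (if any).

Fails: GC content.

Base counts: A=4, T=8, G=2, C=3 (length 17).
length: length 17 ✓
Tm: Tm = 2·12 + 4·5 = 44°C ✓
GC content: GC 5/17 = 29.4%, outside 40.2–63.0% ✗
homopolymer run: longest run = 2 ✓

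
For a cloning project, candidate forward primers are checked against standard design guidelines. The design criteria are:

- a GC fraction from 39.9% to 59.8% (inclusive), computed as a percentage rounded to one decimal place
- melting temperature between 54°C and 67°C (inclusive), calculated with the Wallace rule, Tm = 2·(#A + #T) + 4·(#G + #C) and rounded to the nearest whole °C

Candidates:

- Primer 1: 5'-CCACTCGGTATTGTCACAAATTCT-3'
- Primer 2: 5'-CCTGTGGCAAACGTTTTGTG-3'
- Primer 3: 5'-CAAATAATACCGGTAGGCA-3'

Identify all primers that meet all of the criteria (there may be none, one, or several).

Primer 2 and Primer 3.

Primer 1 (24 nt, A=6 T=8 G=3 C=7): GC 10/24 = 41.7% ✓; Tm = 2·14 + 4·10 = 68°C, outside 54–67°C ✗ — fails.
Primer 2 (20 nt, A=3 T=7 G=6 C=4): GC 10/20 = 50.0% ✓; Tm = 2·10 + 4·10 = 60°C ✓ — passes.
Primer 3 (19 nt, A=8 T=3 G=4 C=4): GC 8/19 = 42.1% ✓; Tm = 2·11 + 4·8 = 54°C ✓ — passes.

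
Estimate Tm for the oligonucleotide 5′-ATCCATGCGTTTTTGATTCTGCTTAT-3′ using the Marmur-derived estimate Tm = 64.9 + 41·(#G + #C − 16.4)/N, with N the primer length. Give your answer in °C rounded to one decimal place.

Base counts: A=4, T=13, G=4, C=5; G+C = 9, N = 26.
Tm = 64.9 + 41·(9 − 16.4)/26 = 64.9 + -303.40/26 = 53.2°C.

53.2°C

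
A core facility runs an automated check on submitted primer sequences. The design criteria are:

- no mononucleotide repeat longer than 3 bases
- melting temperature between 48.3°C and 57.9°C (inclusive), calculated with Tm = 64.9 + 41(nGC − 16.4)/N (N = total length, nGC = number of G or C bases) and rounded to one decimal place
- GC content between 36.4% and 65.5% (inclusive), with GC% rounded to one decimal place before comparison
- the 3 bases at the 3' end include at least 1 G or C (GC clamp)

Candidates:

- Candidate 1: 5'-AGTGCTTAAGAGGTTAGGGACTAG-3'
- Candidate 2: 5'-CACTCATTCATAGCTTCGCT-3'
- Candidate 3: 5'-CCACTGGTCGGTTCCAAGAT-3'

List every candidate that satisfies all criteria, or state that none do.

Candidate 1, Candidate 2 and Candidate 3.

Candidate 1 (24 nt, A=7 T=6 G=9 C=2): longest run = 3 ✓; Tm = 64.9 + 41·(11 − 16.4)/24 = 55.7°C ✓; GC 11/24 = 45.8% ✓; 3' end TAG has 1 G/C ✓ — passes.
Candidate 2 (20 nt, A=4 T=7 G=2 C=7): longest run = 2 ✓; Tm = 64.9 + 41·(9 − 16.4)/20 = 49.7°C ✓; GC 9/20 = 45.0% ✓; 3' end GCT has 2 G/C ✓ — passes.
Candidate 3 (20 nt, A=4 T=5 G=5 C=6): longest run = 2 ✓; Tm = 64.9 + 41·(11 − 16.4)/20 = 53.8°C ✓; GC 11/20 = 55.0% ✓; 3' end GAT has 1 G/C ✓ — passes.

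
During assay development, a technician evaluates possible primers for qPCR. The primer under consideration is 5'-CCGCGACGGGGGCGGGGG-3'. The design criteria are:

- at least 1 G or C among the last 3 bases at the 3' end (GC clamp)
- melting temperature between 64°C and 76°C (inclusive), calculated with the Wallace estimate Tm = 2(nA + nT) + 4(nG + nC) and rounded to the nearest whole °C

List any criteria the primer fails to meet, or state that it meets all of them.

Base counts: A=1, T=0, G=12, C=5 (length 18).
GC clamp: 3' end GGG has 3 G/C ✓
Tm: Tm = 2·1 + 4·17 = 70°C ✓

Meets all criteria.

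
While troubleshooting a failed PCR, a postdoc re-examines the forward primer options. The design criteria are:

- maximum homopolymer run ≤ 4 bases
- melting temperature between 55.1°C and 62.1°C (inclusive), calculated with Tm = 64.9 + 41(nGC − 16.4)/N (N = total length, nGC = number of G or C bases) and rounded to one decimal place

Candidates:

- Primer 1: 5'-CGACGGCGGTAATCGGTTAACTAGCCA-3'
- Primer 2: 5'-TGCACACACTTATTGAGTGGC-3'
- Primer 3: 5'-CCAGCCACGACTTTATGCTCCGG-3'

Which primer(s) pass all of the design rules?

Primer 1 (27 nt, A=7 T=5 G=8 C=7): longest run = 2 ✓; Tm = 64.9 + 41·(15 − 16.4)/27 = 62.8°C, outside 55.1–62.1°C ✗ — fails.
Primer 2 (21 nt, A=5 T=6 G=5 C=5): longest run = 2 ✓; Tm = 64.9 + 41·(10 − 16.4)/21 = 52.4°C, outside 55.1–62.1°C ✗ — fails.
Primer 3 (23 nt, A=4 T=5 G=5 C=9): longest run = 3 ✓; Tm = 64.9 + 41·(14 − 16.4)/23 = 60.6°C ✓ — passes.

Primer 3 only.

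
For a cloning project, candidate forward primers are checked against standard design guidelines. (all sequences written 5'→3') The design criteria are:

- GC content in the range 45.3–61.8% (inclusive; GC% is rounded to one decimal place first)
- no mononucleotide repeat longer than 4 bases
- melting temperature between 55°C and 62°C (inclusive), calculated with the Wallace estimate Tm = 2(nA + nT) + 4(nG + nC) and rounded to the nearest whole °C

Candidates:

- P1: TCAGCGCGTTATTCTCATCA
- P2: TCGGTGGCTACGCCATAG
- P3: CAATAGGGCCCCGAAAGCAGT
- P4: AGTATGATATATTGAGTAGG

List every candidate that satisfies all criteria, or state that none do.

P2 only.

P1 (20 nt, A=4 T=7 G=3 C=6): GC 9/20 = 45.0%, outside 45.3–61.8% ✗; longest run = 2 ✓; Tm = 2·11 + 4·9 = 58°C ✓ — fails.
P2 (18 nt, A=3 T=4 G=6 C=5): GC 11/18 = 61.1% ✓; longest run = 2 ✓; Tm = 2·7 + 4·11 = 58°C ✓ — passes.
P3 (21 nt, A=7 T=2 G=6 C=6): GC 12/21 = 57.1% ✓; longest run = 4 ✓; Tm = 2·9 + 4·12 = 66°C, outside 55–62°C ✗ — fails.
P4 (20 nt, A=7 T=7 G=6 C=0): GC 6/20 = 30.0%, outside 45.3–61.8% ✗; longest run = 2 ✓; Tm = 2·14 + 4·6 = 52°C, outside 55–62°C ✗ — fails.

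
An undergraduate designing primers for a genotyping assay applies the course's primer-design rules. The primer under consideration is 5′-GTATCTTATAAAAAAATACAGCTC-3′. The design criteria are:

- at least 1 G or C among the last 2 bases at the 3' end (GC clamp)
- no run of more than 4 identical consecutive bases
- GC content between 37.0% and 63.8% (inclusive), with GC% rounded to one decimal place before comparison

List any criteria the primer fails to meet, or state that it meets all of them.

Fails: homopolymer run, GC content.

Base counts: A=11, T=7, G=2, C=4 (length 24).
GC clamp: 3' end TC has 1 G/C ✓
homopolymer run: longest run = 7, exceeds 4 ✗
GC content: GC 6/24 = 25.0%, outside 37.0–63.8% ✗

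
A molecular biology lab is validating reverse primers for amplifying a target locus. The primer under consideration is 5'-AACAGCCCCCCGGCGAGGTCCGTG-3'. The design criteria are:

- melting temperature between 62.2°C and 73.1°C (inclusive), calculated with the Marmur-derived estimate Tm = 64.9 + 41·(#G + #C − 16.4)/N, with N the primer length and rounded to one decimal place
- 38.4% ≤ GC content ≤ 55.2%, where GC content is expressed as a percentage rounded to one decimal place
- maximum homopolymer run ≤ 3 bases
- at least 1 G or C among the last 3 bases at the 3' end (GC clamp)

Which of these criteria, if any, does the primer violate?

Base counts: A=4, T=2, G=8, C=10 (length 24).
Tm: Tm = 64.9 + 41·(18 − 16.4)/24 = 67.6°C ✓
GC content: GC 18/24 = 75.0%, outside 38.4–55.2% ✗
homopolymer run: longest run = 6, exceeds 3 ✗
GC clamp: 3' end GTG has 2 G/C ✓

Fails: GC content, homopolymer run.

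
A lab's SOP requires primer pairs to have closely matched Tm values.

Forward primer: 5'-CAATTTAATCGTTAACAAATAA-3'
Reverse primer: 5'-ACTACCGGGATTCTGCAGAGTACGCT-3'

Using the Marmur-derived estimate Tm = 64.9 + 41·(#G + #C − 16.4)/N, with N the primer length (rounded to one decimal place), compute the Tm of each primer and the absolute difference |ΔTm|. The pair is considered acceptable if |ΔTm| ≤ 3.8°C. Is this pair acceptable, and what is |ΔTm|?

|ΔTm| = 19.3°C; the pair is not acceptable.

Forward: G+C = 4, N = 22 → Tm = 64.9 + 41·(4 − 16.4)/22 = 41.8°C.
Reverse: G+C = 14, N = 26 → Tm = 64.9 + 41·(14 − 16.4)/26 = 61.1°C.
|ΔTm| = |41.8 − 61.1| = 19.3°C, > 3.8°C.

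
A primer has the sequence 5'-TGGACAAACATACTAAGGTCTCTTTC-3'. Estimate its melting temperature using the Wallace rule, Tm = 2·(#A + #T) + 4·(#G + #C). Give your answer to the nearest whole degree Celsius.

Base counts: A=8, T=8, G=4, C=6 (length 26).
Tm = 2·(8+8) + 4·(4+6) = 2·16 + 4·10 = 32 + 40 = 72°C.

72°C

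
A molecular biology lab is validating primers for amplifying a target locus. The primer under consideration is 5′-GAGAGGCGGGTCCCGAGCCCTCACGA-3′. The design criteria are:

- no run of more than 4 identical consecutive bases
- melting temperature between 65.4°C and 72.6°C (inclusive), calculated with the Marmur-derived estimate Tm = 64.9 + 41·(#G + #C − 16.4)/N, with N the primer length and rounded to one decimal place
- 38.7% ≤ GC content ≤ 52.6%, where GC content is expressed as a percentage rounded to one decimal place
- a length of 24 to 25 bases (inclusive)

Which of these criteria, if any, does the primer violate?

Fails: GC content, length.

Base counts: A=5, T=2, G=10, C=9 (length 26).
homopolymer run: longest run = 3 ✓
Tm: Tm = 64.9 + 41·(19 − 16.4)/26 = 69.0°C ✓
GC content: GC 19/26 = 73.1%, outside 38.7–52.6% ✗
length: length 26, outside 24–25 ✗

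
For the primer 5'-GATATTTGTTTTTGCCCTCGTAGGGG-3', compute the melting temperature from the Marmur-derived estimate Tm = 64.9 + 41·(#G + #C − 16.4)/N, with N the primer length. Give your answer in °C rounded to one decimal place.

58.0°C

Base counts: A=3, T=11, G=8, C=4; G+C = 12, N = 26.
Tm = 64.9 + 41·(12 − 16.4)/26 = 64.9 + -180.40/26 = 58.0°C.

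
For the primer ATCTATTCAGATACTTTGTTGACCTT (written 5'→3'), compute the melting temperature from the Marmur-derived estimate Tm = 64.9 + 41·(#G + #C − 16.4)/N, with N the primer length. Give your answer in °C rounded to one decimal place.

51.7°C

Base counts: A=6, T=12, G=3, C=5; G+C = 8, N = 26.
Tm = 64.9 + 41·(8 − 16.4)/26 = 64.9 + -344.40/26 = 51.7°C.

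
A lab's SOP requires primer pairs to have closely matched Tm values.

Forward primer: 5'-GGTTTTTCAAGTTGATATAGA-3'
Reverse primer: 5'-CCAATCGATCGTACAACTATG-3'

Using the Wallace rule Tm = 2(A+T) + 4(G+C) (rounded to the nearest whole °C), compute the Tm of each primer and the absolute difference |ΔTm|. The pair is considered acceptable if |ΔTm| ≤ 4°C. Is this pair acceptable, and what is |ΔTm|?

Forward: A=6 T=9 G=5 C=1 → Tm = 2·15 + 4·6 = 54°C.
Reverse: A=7 T=5 G=3 C=6 → Tm = 2·12 + 4·9 = 60°C.
|ΔTm| = |54 − 60| = 6°C, > 4°C.

|ΔTm| = 6°C; the pair is not acceptable.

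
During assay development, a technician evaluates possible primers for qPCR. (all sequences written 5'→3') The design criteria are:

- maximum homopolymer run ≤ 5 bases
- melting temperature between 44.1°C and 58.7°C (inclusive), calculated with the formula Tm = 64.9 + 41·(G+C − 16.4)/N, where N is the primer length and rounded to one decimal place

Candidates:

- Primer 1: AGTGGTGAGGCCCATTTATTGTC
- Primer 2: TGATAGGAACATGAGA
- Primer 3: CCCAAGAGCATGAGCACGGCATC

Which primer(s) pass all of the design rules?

Primer 1 (23 nt, A=4 T=8 G=7 C=4): longest run = 3 ✓; Tm = 64.9 + 41·(11 − 16.4)/23 = 55.3°C ✓ — passes.
Primer 2 (16 nt, A=7 T=3 G=5 C=1): longest run = 2 ✓; Tm = 64.9 + 41·(6 − 16.4)/16 = 38.3°C, outside 44.1–58.7°C ✗ — fails.
Primer 3 (23 nt, A=7 T=2 G=6 C=8): longest run = 3 ✓; Tm = 64.9 + 41·(14 − 16.4)/23 = 60.6°C, outside 44.1–58.7°C ✗ — fails.

Primer 1 only.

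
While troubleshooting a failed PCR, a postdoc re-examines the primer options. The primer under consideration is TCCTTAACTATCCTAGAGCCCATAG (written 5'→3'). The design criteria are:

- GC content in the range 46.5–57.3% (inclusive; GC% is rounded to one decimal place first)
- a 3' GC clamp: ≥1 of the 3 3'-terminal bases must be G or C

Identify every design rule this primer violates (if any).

Fails: GC content.

Base counts: A=7, T=7, G=3, C=8 (length 25).
GC content: GC 11/25 = 44.0%, outside 46.5–57.3% ✗
GC clamp: 3' end TAG has 1 G/C ✓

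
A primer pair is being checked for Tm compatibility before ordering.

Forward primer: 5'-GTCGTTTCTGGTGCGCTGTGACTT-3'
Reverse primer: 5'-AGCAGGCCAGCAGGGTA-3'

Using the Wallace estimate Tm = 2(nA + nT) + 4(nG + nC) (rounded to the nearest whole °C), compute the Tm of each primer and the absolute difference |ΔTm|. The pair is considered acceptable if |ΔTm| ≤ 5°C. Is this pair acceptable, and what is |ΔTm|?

Forward: A=1 T=10 G=8 C=5 → Tm = 2·11 + 4·13 = 74°C.
Reverse: A=5 T=1 G=7 C=4 → Tm = 2·6 + 4·11 = 56°C.
|ΔTm| = |74 − 56| = 18°C, > 5°C.

|ΔTm| = 18°C; the pair is not acceptable.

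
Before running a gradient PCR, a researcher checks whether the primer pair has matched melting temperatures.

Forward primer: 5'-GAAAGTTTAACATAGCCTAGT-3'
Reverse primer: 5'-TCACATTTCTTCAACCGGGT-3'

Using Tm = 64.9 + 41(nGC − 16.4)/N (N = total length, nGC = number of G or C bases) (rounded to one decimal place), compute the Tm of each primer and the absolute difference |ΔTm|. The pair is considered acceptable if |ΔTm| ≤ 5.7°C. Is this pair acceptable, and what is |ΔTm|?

Forward: G+C = 7, N = 21 → Tm = 64.9 + 41·(7 − 16.4)/21 = 46.5°C.
Reverse: G+C = 9, N = 20 → Tm = 64.9 + 41·(9 − 16.4)/20 = 49.7°C.
|ΔTm| = |46.5 − 49.7| = 3.2°C, ≤ 5.7°C.

|ΔTm| = 3.2°C; the pair is acceptable.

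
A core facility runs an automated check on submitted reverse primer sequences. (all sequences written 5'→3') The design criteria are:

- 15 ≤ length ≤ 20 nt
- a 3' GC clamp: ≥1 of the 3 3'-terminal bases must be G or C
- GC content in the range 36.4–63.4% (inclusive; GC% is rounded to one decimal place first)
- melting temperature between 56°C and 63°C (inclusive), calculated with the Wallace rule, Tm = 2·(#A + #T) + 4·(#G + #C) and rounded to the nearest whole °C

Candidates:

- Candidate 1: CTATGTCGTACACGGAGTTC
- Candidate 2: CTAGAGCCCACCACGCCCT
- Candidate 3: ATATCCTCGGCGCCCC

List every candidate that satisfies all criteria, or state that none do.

Candidate 1 (20 nt, A=4 T=6 G=5 C=5): length 20 ✓; 3' end TTC has 1 G/C ✓; GC 10/20 = 50.0% ✓; Tm = 2·10 + 4·10 = 60°C ✓ — passes.
Candidate 2 (19 nt, A=4 T=2 G=3 C=10): length 19 ✓; 3' end CCT has 2 G/C ✓; GC 13/19 = 68.4%, outside 36.4–63.4% ✗; Tm = 2·6 + 4·13 = 64°C, outside 56–63°C ✗ — fails.
Candidate 3 (16 nt, A=2 T=3 G=3 C=8): length 16 ✓; 3' end CCC has 3 G/C ✓; GC 11/16 = 68.8%, outside 36.4–63.4% ✗; Tm = 2·5 + 4·11 = 54°C, outside 56–63°C ✗ — fails.

Candidate 1 only.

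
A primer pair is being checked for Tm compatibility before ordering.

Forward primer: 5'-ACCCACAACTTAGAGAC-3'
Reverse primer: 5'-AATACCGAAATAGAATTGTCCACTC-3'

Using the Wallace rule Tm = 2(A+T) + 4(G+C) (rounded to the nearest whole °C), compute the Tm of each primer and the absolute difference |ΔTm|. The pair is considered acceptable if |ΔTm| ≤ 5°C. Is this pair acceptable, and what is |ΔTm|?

Forward: A=7 T=2 G=2 C=6 → Tm = 2·9 + 4·8 = 50°C.
Reverse: A=10 T=6 G=3 C=6 → Tm = 2·16 + 4·9 = 68°C.
|ΔTm| = |50 − 68| = 18°C, > 5°C.

|ΔTm| = 18°C; the pair is not acceptable.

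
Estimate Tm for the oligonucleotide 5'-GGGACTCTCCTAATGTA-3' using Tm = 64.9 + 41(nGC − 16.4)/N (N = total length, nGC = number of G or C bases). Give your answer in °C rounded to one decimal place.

Base counts: A=4, T=5, G=4, C=4; G+C = 8, N = 17.
Tm = 64.9 + 41·(8 − 16.4)/17 = 64.9 + -344.40/17 = 44.6°C.

44.6°C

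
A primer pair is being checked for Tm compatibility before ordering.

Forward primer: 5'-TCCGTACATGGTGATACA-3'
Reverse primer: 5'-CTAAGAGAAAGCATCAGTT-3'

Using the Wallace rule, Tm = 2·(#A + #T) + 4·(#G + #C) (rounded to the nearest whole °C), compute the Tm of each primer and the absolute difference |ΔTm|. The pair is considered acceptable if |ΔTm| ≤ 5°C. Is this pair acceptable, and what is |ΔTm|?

|ΔTm| = 0°C; the pair is acceptable.

Forward: A=5 T=5 G=4 C=4 → Tm = 2·10 + 4·8 = 52°C.
Reverse: A=8 T=4 G=4 C=3 → Tm = 2·12 + 4·7 = 52°C.
|ΔTm| = |52 − 52| = 0°C, ≤ 5°C.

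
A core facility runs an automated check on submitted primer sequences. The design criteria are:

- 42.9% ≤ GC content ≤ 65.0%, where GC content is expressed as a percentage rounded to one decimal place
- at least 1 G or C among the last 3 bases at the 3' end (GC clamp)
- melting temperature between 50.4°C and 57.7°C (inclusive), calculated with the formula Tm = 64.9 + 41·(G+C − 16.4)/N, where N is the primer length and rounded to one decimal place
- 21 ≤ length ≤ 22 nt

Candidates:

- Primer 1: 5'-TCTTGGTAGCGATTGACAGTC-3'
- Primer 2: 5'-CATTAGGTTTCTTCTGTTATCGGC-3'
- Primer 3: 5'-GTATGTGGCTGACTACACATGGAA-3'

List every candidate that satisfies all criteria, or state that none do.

Primer 1 only.

Primer 1 (21 nt, A=4 T=7 G=6 C=4): GC 10/21 = 47.6% ✓; 3' end GTC has 2 G/C ✓; Tm = 64.9 + 41·(10 − 16.4)/21 = 52.4°C ✓; length 21 ✓ — passes.
Primer 2 (24 nt, A=3 T=11 G=5 C=5): GC 10/24 = 41.7%, outside 42.9–65.0% ✗; 3' end GGC has 3 G/C ✓; Tm = 64.9 + 41·(10 − 16.4)/24 = 54.0°C ✓; length 24, outside 21–22 ✗ — fails.
Primer 3 (24 nt, A=7 T=6 G=7 C=4): GC 11/24 = 45.8% ✓; 3' end GAA has 1 G/C ✓; Tm = 64.9 + 41·(11 − 16.4)/24 = 55.7°C ✓; length 24, outside 21–22 ✗ — fails.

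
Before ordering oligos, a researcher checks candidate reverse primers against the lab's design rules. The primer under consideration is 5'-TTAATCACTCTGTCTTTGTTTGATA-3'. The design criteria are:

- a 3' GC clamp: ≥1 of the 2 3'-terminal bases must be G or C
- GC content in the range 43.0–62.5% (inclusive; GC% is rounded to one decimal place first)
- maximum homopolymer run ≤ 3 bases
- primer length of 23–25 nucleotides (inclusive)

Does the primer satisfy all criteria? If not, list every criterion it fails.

Base counts: A=5, T=13, G=3, C=4 (length 25).
GC clamp: 3' end TA has 0 G/C, need ≥1 ✗
GC content: GC 7/25 = 28.0%, outside 43.0–62.5% ✗
homopolymer run: longest run = 3 ✓
length: length 25 ✓

Fails: GC clamp, GC content.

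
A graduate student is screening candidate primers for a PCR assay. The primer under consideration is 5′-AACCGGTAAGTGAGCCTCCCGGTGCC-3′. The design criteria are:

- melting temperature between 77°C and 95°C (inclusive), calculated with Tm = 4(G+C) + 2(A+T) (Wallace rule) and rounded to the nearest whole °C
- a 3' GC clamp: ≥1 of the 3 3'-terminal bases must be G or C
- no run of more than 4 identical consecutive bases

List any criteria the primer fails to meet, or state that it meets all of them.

Base counts: A=5, T=4, G=8, C=9 (length 26).
Tm: Tm = 2·9 + 4·17 = 86°C ✓
GC clamp: 3' end GCC has 3 G/C ✓
homopolymer run: longest run = 3 ✓

Meets all criteria.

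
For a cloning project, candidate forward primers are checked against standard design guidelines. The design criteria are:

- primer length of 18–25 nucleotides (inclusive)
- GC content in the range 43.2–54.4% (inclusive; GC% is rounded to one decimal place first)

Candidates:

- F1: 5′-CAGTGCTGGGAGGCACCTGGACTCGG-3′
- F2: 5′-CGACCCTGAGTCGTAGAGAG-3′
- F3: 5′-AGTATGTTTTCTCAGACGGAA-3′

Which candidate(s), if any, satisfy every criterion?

F1 (26 nt, A=4 T=4 G=11 C=7): length 26, outside 18–25 ✗; GC 18/26 = 69.2%, outside 43.2–54.4% ✗ — fails.
F2 (20 nt, A=5 T=3 G=7 C=5): length 20 ✓; GC 12/20 = 60.0%, outside 43.2–54.4% ✗ — fails.
F3 (21 nt, A=6 T=7 G=5 C=3): length 21 ✓; GC 8/21 = 38.1%, outside 43.2–54.4% ✗ — fails.

None of the candidates satisfy all criteria.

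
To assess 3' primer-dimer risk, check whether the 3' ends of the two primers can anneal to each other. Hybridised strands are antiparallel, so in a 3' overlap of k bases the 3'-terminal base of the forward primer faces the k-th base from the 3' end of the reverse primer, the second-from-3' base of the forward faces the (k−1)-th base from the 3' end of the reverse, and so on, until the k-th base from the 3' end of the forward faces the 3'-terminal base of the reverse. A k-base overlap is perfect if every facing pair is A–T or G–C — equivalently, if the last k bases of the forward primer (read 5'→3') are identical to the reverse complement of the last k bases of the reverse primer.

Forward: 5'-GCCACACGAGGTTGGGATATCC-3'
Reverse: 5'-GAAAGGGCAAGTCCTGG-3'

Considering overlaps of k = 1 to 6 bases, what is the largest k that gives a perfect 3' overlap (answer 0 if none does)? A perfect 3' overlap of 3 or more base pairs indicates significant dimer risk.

Longest perfect overlap: 2 complementary base pairs; below the dimer-risk threshold (threshold 3).

Last 6 bases (5'→3') — forward …ATATCC, reverse …TCCTGG.
Reverse complement of the reverse primer's last 6 bases: CCAGGA; its first k bases are the reverse complement of the reverse primer's last k bases, so a perfect k-base overlap needs the forward primer's last k bases to equal them.
Comparing (forward last k vs required): k=1: C vs C ✓; k=2: CC vs CC ✓; k=3: TCC vs CCA ✗; k=4: ATCC vs CCAG ✗; k=5: TATCC vs CCAGG ✗; k=6: ATATCC vs CCAGGA ✗.
Perfect overlaps at k = 1, 2; the largest is 2.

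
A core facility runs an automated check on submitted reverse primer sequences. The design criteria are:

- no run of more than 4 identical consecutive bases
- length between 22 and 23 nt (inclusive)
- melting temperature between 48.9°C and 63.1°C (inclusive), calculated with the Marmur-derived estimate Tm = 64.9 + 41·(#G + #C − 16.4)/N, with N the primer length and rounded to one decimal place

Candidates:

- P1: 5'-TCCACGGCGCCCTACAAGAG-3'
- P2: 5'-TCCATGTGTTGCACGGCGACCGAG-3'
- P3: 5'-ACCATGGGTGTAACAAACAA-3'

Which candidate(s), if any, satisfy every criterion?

P1 (20 nt, A=5 T=2 G=5 C=8): longest run = 3 ✓; length 20, outside 22–23 ✗; Tm = 64.9 + 41·(13 − 16.4)/20 = 57.9°C ✓ — fails.
P2 (24 nt, A=4 T=5 G=8 C=7): longest run = 2 ✓; length 24, outside 22–23 ✗; Tm = 64.9 + 41·(15 − 16.4)/24 = 62.5°C ✓ — fails.
P3 (20 nt, A=9 T=3 G=4 C=4): longest run = 3 ✓; length 20, outside 22–23 ✗; Tm = 64.9 + 41·(8 − 16.4)/20 = 47.7°C, outside 48.9–63.1°C ✗ — fails.

None of the candidates satisfy all criteria.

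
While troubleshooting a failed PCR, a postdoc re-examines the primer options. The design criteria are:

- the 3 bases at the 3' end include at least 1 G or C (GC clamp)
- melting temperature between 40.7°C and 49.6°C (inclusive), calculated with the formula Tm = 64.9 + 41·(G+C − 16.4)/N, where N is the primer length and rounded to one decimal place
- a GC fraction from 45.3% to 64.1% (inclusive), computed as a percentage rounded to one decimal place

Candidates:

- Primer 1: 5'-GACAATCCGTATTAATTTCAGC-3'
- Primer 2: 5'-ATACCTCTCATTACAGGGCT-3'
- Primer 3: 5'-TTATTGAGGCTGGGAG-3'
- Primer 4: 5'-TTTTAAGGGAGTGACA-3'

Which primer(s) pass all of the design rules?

Primer 3 only.

Primer 1 (22 nt, A=7 T=7 G=3 C=5): 3' end AGC has 2 G/C ✓; Tm = 64.9 + 41·(8 − 16.4)/22 = 49.2°C ✓; GC 8/22 = 36.4%, outside 45.3–64.1% ✗ — fails.
Primer 2 (20 nt, A=5 T=6 G=3 C=6): 3' end GCT has 2 G/C ✓; Tm = 64.9 + 41·(9 − 16.4)/20 = 49.7°C, outside 40.7–49.6°C ✗; GC 9/20 = 45.0%, outside 45.3–64.1% ✗ — fails.
Primer 3 (16 nt, A=3 T=5 G=7 C=1): 3' end GAG has 2 G/C ✓; Tm = 64.9 + 41·(8 − 16.4)/16 = 43.4°C ✓; GC 8/16 = 50.0% ✓ — passes.
Primer 4 (16 nt, A=5 T=5 G=5 C=1): 3' end ACA has 1 G/C ✓; Tm = 64.9 + 41·(6 − 16.4)/16 = 38.3°C, outside 40.7–49.6°C ✗; GC 6/16 = 37.5%, outside 45.3–64.1% ✗ — fails.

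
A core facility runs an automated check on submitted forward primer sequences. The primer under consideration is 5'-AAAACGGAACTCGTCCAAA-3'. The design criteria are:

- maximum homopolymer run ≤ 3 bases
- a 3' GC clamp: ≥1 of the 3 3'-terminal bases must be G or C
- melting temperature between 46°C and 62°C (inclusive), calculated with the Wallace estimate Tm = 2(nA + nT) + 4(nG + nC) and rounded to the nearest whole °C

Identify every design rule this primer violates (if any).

Fails: homopolymer run, GC clamp.

Base counts: A=9, T=2, G=3, C=5 (length 19).
homopolymer run: longest run = 4, exceeds 3 ✗
GC clamp: 3' end AAA has 0 G/C, need ≥1 ✗
Tm: Tm = 2·11 + 4·8 = 54°C ✓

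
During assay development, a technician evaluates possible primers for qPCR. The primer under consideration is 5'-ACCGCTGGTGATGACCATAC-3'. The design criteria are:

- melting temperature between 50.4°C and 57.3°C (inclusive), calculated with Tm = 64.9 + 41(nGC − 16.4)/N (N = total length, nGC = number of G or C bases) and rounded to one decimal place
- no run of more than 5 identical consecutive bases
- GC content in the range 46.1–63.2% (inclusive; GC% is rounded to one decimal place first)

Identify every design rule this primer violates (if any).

Meets all criteria.

Base counts: A=5, T=4, G=5, C=6 (length 20).
Tm: Tm = 64.9 + 41·(11 − 16.4)/20 = 53.8°C ✓
homopolymer run: longest run = 2 ✓
GC content: GC 11/20 = 55.0% ✓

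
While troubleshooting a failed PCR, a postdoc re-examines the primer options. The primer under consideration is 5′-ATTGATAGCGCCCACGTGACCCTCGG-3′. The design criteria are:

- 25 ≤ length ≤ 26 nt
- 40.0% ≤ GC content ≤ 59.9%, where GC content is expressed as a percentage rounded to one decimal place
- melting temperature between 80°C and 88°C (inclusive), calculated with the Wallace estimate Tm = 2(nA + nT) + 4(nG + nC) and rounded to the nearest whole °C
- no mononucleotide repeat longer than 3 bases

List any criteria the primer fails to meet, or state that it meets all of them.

Fails: GC content.

Base counts: A=5, T=5, G=7, C=9 (length 26).
length: length 26 ✓
GC content: GC 16/26 = 61.5%, outside 40.0–59.9% ✗
Tm: Tm = 2·10 + 4·16 = 84°C ✓
homopolymer run: longest run = 3 ✓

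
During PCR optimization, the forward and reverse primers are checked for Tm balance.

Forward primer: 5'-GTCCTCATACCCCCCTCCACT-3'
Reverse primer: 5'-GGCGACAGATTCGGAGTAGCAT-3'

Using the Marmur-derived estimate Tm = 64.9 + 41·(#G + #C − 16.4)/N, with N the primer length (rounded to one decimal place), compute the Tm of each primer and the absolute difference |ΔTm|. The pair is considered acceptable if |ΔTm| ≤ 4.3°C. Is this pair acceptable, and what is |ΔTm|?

Forward: G+C = 13, N = 21 → Tm = 64.9 + 41·(13 − 16.4)/21 = 58.3°C.
Reverse: G+C = 12, N = 22 → Tm = 64.9 + 41·(12 − 16.4)/22 = 56.7°C.
|ΔTm| = |58.3 − 56.7| = 1.6°C, ≤ 4.3°C.

|ΔTm| = 1.6°C; the pair is acceptable.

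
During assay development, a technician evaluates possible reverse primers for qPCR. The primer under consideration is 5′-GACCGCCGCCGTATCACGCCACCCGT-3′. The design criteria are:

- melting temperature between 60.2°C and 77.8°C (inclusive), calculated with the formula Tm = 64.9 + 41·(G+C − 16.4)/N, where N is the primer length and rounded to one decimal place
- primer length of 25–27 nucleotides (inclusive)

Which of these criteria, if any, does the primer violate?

Base counts: A=4, T=3, G=6, C=13 (length 26).
Tm: Tm = 64.9 + 41·(19 − 16.4)/26 = 69.0°C ✓
length: length 26 ✓

Meets all criteria.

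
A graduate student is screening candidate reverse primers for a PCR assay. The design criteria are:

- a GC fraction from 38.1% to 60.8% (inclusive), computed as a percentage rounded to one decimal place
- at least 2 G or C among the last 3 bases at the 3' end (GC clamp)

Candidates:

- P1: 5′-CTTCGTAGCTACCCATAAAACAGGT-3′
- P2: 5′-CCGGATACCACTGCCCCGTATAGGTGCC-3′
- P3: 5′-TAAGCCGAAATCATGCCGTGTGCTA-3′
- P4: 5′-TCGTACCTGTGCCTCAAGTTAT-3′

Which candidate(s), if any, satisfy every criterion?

P1 only.

P1 (25 nt, A=8 T=6 G=4 C=7): GC 11/25 = 44.0% ✓; 3' end GGT has 2 G/C ✓ — passes.
P2 (28 nt, A=5 T=5 G=7 C=11): GC 18/28 = 64.3%, outside 38.1–60.8% ✗; 3' end GCC has 3 G/C ✓ — fails.
P3 (25 nt, A=7 T=6 G=6 C=6): GC 12/25 = 48.0% ✓; 3' end CTA has 1 G/C, need ≥2 ✗ — fails.
P4 (22 nt, A=4 T=8 G=4 C=6): GC 10/22 = 45.5% ✓; 3' end TAT has 0 G/C, need ≥2 ✗ — fails.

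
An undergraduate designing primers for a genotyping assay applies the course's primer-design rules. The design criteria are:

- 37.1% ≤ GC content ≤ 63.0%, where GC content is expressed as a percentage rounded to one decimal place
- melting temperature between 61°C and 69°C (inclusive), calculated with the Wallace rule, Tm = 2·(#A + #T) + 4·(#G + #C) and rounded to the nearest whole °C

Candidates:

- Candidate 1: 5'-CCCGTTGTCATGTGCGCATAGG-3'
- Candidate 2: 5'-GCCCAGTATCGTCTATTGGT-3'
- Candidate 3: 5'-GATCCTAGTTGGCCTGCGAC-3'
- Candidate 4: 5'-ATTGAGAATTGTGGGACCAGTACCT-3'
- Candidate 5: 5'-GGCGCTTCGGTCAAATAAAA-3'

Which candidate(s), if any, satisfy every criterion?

Candidate 1 (22 nt, A=3 T=6 G=7 C=6): GC 13/22 = 59.1% ✓; Tm = 2·9 + 4·13 = 70°C, outside 61–69°C ✗ — fails.
Candidate 2 (20 nt, A=3 T=7 G=5 C=5): GC 10/20 = 50.0% ✓; Tm = 2·10 + 4·10 = 60°C, outside 61–69°C ✗ — fails.
Candidate 3 (20 nt, A=3 T=5 G=6 C=6): GC 12/20 = 60.0% ✓; Tm = 2·8 + 4·12 = 64°C ✓ — passes.
Candidate 4 (25 nt, A=7 T=7 G=7 C=4): GC 11/25 = 44.0% ✓; Tm = 2·14 + 4·11 = 72°C, outside 61–69°C ✗ — fails.
Candidate 5 (20 nt, A=7 T=4 G=5 C=4): GC 9/20 = 45.0% ✓; Tm = 2·11 + 4·9 = 58°C, outside 61–69°C ✗ — fails.

Candidate 3 only.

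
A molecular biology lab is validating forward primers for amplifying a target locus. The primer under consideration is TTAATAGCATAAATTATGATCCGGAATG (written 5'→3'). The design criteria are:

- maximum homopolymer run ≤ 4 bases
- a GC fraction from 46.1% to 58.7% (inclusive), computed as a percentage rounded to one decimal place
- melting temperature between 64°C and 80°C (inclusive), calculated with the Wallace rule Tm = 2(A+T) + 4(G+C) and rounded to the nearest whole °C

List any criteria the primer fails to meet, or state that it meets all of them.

Fails: GC content.

Base counts: A=11, T=9, G=5, C=3 (length 28).
homopolymer run: longest run = 3 ✓
GC content: GC 8/28 = 28.6%, outside 46.1–58.7% ✗
Tm: Tm = 2·20 + 4·8 = 72°C ✓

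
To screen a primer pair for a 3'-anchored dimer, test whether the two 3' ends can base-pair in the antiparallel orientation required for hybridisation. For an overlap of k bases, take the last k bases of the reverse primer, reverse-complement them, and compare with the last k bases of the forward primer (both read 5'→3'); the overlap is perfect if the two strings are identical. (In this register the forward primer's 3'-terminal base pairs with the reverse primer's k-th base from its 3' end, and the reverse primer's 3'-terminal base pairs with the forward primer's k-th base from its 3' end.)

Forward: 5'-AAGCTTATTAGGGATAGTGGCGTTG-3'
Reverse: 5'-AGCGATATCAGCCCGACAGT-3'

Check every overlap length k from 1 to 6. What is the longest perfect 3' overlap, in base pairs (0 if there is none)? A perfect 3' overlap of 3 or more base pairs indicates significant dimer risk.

Longest perfect overlap: 0 complementary base pairs; below the dimer-risk threshold (threshold 3).

Last 6 bases (5'→3') — forward …GCGTTG, reverse …GACAGT.
Reverse complement of the reverse primer's last 6 bases: ACTGTC; its first k bases are the reverse complement of the reverse primer's last k bases, so a perfect k-base overlap needs the forward primer's last k bases to equal them.
Comparing (forward last k vs required): k=1: G vs A ✗; k=2: TG vs AC ✗; k=3: TTG vs ACT ✗; k=4: GTTG vs ACTG ✗; k=5: CGTTG vs ACTGT ✗; k=6: GCGTTG vs ACTGTC ✗.
No overlap length from 1 to 6 is perfect, so the longest perfect 3' overlap is 0.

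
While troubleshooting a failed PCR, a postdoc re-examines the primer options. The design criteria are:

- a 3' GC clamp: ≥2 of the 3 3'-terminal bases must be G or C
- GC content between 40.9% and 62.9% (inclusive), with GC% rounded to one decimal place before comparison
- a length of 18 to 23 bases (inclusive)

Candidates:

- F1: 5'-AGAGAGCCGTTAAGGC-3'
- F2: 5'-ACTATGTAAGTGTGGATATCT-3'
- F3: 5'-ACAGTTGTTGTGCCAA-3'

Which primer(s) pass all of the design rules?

F1 (16 nt, A=5 T=2 G=6 C=3): 3' end GGC has 3 G/C ✓; GC 9/16 = 56.3% ✓; length 16, outside 18–23 ✗ — fails.
F2 (21 nt, A=6 T=8 G=5 C=2): 3' end TCT has 1 G/C, need ≥2 ✗; GC 7/21 = 33.3%, outside 40.9–62.9% ✗; length 21 ✓ — fails.
F3 (16 nt, A=4 T=5 G=4 C=3): 3' end CAA has 1 G/C, need ≥2 ✗; GC 7/16 = 43.8% ✓; length 16, outside 18–23 ✗ — fails.

None of the candidates satisfy all criteria.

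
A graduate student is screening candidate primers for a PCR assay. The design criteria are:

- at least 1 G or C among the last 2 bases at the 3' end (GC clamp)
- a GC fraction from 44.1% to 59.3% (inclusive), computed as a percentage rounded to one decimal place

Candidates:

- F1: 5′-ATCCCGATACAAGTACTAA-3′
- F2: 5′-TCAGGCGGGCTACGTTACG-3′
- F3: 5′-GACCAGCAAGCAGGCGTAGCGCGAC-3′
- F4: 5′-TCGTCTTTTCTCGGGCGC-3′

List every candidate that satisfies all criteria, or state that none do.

F1 (19 nt, A=8 T=4 G=2 C=5): 3' end AA has 0 G/C, need ≥1 ✗; GC 7/19 = 36.8%, outside 44.1–59.3% ✗ — fails.
F2 (19 nt, A=3 T=4 G=7 C=5): 3' end CG has 2 G/C ✓; GC 12/19 = 63.2%, outside 44.1–59.3% ✗ — fails.
F3 (25 nt, A=7 T=1 G=9 C=8): 3' end AC has 1 G/C ✓; GC 17/25 = 68.0%, outside 44.1–59.3% ✗ — fails.
F4 (18 nt, A=0 T=7 G=5 C=6): 3' end GC has 2 G/C ✓; GC 11/18 = 61.1%, outside 44.1–59.3% ✗ — fails.

None of the candidates satisfy all criteria.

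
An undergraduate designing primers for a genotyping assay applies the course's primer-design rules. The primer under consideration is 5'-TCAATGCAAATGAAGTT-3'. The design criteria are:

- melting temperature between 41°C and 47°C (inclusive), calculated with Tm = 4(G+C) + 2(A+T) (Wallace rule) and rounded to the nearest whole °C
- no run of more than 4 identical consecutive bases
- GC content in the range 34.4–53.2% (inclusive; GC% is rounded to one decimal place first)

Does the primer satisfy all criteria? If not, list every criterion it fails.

Base counts: A=7, T=5, G=3, C=2 (length 17).
Tm: Tm = 2·12 + 4·5 = 44°C ✓
homopolymer run: longest run = 3 ✓
GC content: GC 5/17 = 29.4%, outside 34.4–53.2% ✗

Fails: GC content.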